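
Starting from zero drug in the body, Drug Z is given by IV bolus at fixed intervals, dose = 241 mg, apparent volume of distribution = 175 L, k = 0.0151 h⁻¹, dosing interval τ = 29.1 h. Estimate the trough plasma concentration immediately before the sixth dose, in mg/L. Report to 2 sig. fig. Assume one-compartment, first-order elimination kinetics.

C₀ per dose = Dose / Vd = 241 / 175 = 1.377 mg/L
Fraction remaining after one interval: r = e^(−kτ) = e^(−0.01510 × 29.1) = 0.6444
Before dose 6, 5 doses have been given (aged 1τ, 2τ, 3τ, 4τ, 5τ).
C_trough = C₀ × (r + r² + … + r^5) = C₀ × r(1−r^5)/(1−r)
        = 1.377 × 0.6444 × (1 − 0.1111) / (1 − 0.6444) = 2.218 mg/L

2.2 mg/L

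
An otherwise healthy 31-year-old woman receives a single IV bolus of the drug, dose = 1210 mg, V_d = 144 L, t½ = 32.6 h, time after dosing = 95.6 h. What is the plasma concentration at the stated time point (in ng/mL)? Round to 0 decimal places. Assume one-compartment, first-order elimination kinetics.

C₀ = Dose / Vd = 1210 / 144 = 8.403 mg/L
k = ln2 / t½ = 0.693147 / 32.6 = 0.02126 h⁻¹
C = C₀ · e^(−k·t) = 8.403 × e^(−0.02126 × 95.6)
  = 8.403 × 0.1310 = 1.101 mg/L
Convert: 1.101 mg/L × 1000 = 1101 ng/mL

1101 ng/mL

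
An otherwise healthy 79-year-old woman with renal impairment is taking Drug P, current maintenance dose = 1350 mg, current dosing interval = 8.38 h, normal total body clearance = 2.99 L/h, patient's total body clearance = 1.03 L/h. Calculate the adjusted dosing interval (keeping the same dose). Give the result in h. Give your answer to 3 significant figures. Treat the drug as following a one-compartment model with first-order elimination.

To keep the same average steady-state level, dosing rate must scale with clearance.
CL ratio = 1.03 / 2.99 = 0.3445
New interval (same dose) = 8.38 / 0.3445 = 24.33 h

24.3 h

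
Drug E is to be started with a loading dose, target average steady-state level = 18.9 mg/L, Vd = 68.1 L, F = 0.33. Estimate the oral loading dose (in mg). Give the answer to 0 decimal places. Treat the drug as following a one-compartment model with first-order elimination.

3900 mg

LD = Css × Vd / F = 18.9 × 68.1 / 0.33 = 3900 mg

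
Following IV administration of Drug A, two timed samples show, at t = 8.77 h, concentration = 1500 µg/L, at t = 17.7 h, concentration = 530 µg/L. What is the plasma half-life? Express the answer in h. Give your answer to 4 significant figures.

k = ln(C₁/C₂) / (t₂ − t₁) = ln(1500/530) / (17.7 − 8.77)
  = 1.040 / 8.930 = 0.1165 h⁻¹
t½ = ln2 / k = 0.693147 / 0.1165 = 5.950 h

5.950 h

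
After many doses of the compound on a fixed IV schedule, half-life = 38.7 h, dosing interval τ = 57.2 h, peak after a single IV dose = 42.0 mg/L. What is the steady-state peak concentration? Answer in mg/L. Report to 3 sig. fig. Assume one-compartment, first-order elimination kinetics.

k = ln2 / t½ = 0.693147 / 38.7 = 0.01791 h⁻¹
e^(−kτ) = e^(−0.01791 × 57.2) = 0.3590
Accumulation ratio R = 1 / (1 − e^(−kτ)) = 1 / (1 − 0.3590) = 1.560
Steady-state peak = C₀ × R = 42.0 × 1.560 = 65.52 mg/L

65.5 mg/L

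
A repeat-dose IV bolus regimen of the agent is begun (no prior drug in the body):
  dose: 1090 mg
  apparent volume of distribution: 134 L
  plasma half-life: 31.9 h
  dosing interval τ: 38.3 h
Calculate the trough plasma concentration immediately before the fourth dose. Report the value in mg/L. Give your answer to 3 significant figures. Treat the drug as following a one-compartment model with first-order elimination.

5.75 mg/L

C₀ per dose = Dose / Vd = 1090 / 134 = 8.134 mg/L
k = ln2 / t½ = 0.693147 / 31.9 = 0.02173 h⁻¹
Fraction remaining after one interval: r = e^(−kτ) = e^(−0.02173 × 38.3) = 0.4351
Before dose 4, 3 doses have been given (aged 1τ, 2τ, 3τ).
C_trough = C₀ × (r + r² + … + r^3) = C₀ × r(1−r^3)/(1−r)
        = 8.134 × 0.4351 × (1 − 0.08237) / (1 − 0.4351) = 5.749 mg/L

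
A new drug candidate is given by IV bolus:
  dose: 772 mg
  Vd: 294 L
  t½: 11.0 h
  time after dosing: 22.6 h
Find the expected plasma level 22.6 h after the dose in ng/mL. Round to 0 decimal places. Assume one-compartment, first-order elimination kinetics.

632 ng/mL

C₀ = Dose / Vd = 772.0 / 294 = 2.626 mg/L
k = ln2 / t½ = 0.693147 / 11.0 = 0.06301 h⁻¹
C = C₀ · e^(−k·t) = 2.626 × e^(−0.06301 × 22.6)
  = 2.626 × 0.2407 = 0.6321 mg/L
Convert: 0.6321 mg/L × 1000 = 632.1 ng/mL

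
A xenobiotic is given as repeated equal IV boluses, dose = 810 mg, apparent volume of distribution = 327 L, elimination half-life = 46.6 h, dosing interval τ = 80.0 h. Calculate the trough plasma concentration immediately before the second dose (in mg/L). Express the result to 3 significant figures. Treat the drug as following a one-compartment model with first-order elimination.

C₀ per dose = Dose / Vd = 810 / 327 = 2.477 mg/L
k = ln2 / t½ = 0.693147 / 46.6 = 0.01487 h⁻¹
Fraction remaining after one interval: r = e^(−kτ) = e^(−0.01487 × 80.0) = 0.3043
Before dose 2, 1 dose has been given (aged 1τ).
C_trough = C₀ × r = 2.477 × 0.3043 = 0.7538 mg/L

0.754 mg/L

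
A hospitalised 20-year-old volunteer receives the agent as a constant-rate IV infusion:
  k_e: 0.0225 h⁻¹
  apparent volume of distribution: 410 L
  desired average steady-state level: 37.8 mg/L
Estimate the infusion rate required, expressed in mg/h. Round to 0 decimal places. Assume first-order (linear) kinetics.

CL = k × Vd = 0.02250 × 410 = 9.225 L/h
At steady state, infusion rate R₀ = Css × CL = 37.8 × 9.225 = 348.7 mg/h

349 mg/h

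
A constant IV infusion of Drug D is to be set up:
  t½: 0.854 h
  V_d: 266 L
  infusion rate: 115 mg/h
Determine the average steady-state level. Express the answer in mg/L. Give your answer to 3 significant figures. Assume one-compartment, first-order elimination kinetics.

k = ln2 / t½ = 0.693147 / 0.854 = 0.8116 h⁻¹
CL = k × Vd = 0.8116 × 266 = 215.9 L/h
At steady state Css = R₀ / CL = 115 / 215.9 = 0.5327 mg/L

0.533 mg/L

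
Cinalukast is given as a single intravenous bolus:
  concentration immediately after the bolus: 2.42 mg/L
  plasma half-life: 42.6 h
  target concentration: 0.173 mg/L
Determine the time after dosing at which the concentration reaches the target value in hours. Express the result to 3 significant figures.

162 h

k = ln2 / t½ = 0.693147 / 42.6 = 0.01627 h⁻¹
t = ln(C₀ / C) / k = ln(2.420 / 0.173) / 0.01627
  = ln(13.99) / 0.01627 = 2.638 / 0.01627 = 162.1 h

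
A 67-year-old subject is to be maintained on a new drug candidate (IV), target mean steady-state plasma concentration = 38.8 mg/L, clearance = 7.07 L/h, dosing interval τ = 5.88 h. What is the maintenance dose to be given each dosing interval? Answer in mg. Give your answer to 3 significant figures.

1610 mg

At steady state, Dose/τ = Css × CL.
Dose = Css × CL × τ = 38.8 × 7.070 × 5.88 = 1613 mg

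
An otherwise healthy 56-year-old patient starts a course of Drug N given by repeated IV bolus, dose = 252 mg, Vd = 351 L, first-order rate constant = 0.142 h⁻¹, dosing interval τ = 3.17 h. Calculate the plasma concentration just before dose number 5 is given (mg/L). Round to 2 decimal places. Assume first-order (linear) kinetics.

1.05 mg/L

C₀ per dose = Dose / Vd = 252 / 351 = 0.7179 mg/L
Fraction remaining after one interval: r = e^(−kτ) = e^(−0.1420 × 3.17) = 0.6375
Before dose 5, 4 doses have been given (aged 1τ, 2τ, 3τ, 4τ).
C_trough = C₀ × (r + r² + … + r^4) = C₀ × r(1−r^4)/(1−r)
        = 0.7179 × 0.6375 × (1 − 0.1652) / (1 − 0.6375) = 1.054 mg/L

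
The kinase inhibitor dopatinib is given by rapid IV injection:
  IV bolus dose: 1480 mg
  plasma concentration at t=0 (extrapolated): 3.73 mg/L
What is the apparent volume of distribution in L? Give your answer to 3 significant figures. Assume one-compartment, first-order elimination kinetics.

397 L

Vd = Dose / C₀ = 1480 / 3.73 = 396.8 L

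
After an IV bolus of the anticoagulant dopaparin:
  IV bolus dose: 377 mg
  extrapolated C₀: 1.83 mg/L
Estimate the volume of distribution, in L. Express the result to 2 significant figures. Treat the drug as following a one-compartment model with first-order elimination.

Vd = Dose / C₀ = 377.0 / 1.83 = 206.0 L

210 L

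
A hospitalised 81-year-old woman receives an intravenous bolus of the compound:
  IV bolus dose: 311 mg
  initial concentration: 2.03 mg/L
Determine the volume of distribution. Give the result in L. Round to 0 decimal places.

Vd = Dose / C₀ = 311.0 / 2.03 = 153.2 L

153 L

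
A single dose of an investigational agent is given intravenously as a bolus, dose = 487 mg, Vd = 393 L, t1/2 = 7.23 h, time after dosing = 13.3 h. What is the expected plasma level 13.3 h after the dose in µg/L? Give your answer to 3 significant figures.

346 µg/L

C₀ = Dose / Vd = 487.0 / 393 = 1.239 mg/L
k = ln2 / t½ = 0.693147 / 7.23 = 0.09587 h⁻¹
C = C₀ · e^(−k·t) = 1.239 × e^(−0.09587 × 13.3)
  = 1.239 × 0.2794 = 0.3462 mg/L
Convert: 0.3462 mg/L × 1000 = 346.2 µg/L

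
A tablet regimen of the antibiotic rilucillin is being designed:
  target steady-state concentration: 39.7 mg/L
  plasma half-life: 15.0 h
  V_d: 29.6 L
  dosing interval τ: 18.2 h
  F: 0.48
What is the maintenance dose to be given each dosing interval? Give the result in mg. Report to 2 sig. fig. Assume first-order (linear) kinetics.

2100 mg

k = ln2 / t½ = 0.693147 / 15.0 = 0.04621 h⁻¹
CL = k × Vd = 0.04621 × 29.6 = 1.368 L/h
At steady state, F × (Dose/τ) = Css × CL.
Dose = Css × CL × τ / F = 39.7 × 1.368 × 18.2 / 0.48 = 2059 mg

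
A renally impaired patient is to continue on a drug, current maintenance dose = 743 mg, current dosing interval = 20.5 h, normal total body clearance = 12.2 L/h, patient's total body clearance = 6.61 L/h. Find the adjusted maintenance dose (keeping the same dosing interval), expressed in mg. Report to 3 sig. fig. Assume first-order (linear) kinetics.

To keep the same average steady-state level, dosing rate must scale with clearance.
CL ratio = 6.61 / 12.2 = 0.5418
New dose (same interval) = 743 × 0.5418 = 402.6 mg

403 mg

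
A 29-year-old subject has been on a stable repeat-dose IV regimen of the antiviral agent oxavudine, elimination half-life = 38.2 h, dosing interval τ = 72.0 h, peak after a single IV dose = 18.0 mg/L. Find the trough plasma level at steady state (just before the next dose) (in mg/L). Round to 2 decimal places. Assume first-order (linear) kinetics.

6.68 mg/L

k = ln2 / t½ = 0.693147 / 38.2 = 0.01815 h⁻¹
e^(−kτ) = e^(−0.01815 × 72.0) = 0.2707
Accumulation ratio R = 1 / (1 − e^(−kτ)) = 1 / (1 − 0.2707) = 1.371
Steady-state trough = C₀ × R × e^(−kτ) = 18.0 × 1.371 × 0.2707 = 6.680 mg/L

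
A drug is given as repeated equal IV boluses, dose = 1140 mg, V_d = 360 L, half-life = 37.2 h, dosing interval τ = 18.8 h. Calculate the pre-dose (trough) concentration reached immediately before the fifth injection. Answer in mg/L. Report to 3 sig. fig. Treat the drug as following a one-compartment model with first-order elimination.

C₀ per dose = Dose / Vd = 1140 / 360 = 3.167 mg/L
k = ln2 / t½ = 0.693147 / 37.2 = 0.01863 h⁻¹
Fraction remaining after one interval: r = e^(−kτ) = e^(−0.01863 × 18.8) = 0.7045
Before dose 5, 4 doses have been given (aged 1τ, 2τ, 3τ, 4τ).
C_trough = C₀ × (r + r² + … + r^4) = C₀ × r(1−r^4)/(1−r)
        = 3.167 × 0.7045 × (1 − 0.2463) / (1 − 0.7045) = 5.691 mg/L

5.69 mg/L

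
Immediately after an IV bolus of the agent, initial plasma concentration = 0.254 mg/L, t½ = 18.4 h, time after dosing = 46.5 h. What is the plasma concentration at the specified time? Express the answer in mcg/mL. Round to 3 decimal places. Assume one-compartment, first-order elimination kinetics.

0.044 mcg/mL

k = ln2 / t½ = 0.693147 / 18.4 = 0.03767 h⁻¹
C = C₀ · e^(−k·t) = 0.2540 × e^(−0.03767 × 46.5)
  = 0.2540 × 0.1735 = 0.04407 mg/L
(0.04407 mg/L = 0.04407 mcg/mL)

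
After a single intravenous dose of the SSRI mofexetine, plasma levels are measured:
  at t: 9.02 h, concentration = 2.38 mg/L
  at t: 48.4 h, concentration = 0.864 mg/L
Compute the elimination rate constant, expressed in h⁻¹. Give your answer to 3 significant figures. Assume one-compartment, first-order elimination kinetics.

k = ln(C₁/C₂) / (t₂ − t₁) = ln(2.38/0.864) / (48.4 − 9.02)
  = 1.013 / 39.38 = 0.02572 h⁻¹

0.0257 h⁻¹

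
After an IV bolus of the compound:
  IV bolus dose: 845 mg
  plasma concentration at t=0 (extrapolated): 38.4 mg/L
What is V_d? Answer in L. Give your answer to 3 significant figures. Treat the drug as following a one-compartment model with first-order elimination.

22.0 L

Vd = Dose / C₀ = 845.0 / 38.4 = 22.01 L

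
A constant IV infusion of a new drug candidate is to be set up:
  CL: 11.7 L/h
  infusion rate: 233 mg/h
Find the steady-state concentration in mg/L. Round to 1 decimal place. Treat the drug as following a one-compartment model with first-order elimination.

19.9 mg/L

At steady state Css = R₀ / CL = 233 / 11.70 = 19.91 mg/L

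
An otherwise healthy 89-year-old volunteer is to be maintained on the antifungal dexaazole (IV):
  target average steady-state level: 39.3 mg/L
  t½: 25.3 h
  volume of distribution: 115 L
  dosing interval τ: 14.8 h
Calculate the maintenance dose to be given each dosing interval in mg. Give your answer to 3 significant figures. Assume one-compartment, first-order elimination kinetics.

1830 mg

k = ln2 / t½ = 0.693147 / 25.3 = 0.02740 h⁻¹
CL = k × Vd = 0.02740 × 115 = 3.151 L/h
At steady state, Dose/τ = Css × CL.
Dose = Css × CL × τ = 39.3 × 3.151 × 14.8 = 1833 mg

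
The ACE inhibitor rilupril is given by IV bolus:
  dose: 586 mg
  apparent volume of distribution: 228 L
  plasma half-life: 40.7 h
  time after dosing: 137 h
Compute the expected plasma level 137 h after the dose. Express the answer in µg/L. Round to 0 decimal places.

249 µg/L

C₀ = Dose / Vd = 586.0 / 228 = 2.570 mg/L
k = ln2 / t½ = 0.693147 / 40.7 = 0.01703 h⁻¹
C = C₀ · e^(−k·t) = 2.570 × e^(−0.01703 × 137)
  = 2.570 × 0.09699 = 0.2493 mg/L
Convert: 0.2493 mg/L × 1000 = 249.3 µg/L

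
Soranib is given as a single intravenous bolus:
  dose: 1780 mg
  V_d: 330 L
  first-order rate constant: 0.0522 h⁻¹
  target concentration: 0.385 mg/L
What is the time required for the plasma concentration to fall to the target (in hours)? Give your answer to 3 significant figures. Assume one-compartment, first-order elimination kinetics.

C₀ = Dose / Vd = 1780 / 330 = 5.394 mg/L
t = ln(C₀ / C) / k = ln(5.394 / 0.385) / 0.05220
  = ln(14.01) / 0.05220 = 2.640 / 0.05220 = 50.57 h

50.6 h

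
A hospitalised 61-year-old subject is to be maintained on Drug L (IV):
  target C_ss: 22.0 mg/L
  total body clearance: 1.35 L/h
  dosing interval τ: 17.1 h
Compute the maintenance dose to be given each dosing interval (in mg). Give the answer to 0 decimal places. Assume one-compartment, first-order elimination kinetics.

508 mg

At steady state, Dose/τ = Css × CL.
Dose = Css × CL × τ = 22.0 × 1.350 × 17.1 = 507.9 mg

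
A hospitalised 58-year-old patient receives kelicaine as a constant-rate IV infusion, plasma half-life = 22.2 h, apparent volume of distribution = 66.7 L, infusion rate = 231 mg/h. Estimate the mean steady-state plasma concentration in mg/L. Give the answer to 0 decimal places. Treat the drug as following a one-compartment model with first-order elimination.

k = ln2 / t½ = 0.693147 / 22.2 = 0.03122 h⁻¹
CL = k × Vd = 0.03122 × 66.7 = 2.082 L/h
At steady state Css = R₀ / CL = 231 / 2.082 = 111.0 mg/L

111 mg/L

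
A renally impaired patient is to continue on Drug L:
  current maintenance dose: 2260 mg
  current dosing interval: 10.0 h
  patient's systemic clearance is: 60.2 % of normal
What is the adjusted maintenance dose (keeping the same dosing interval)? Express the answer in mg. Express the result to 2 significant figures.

To keep the same average steady-state level, dosing rate must scale with clearance.
CL ratio = 60.2 / 100 = 0.6020
New dose (same interval) = 2260 × 0.6020 = 1361 mg

1400 mg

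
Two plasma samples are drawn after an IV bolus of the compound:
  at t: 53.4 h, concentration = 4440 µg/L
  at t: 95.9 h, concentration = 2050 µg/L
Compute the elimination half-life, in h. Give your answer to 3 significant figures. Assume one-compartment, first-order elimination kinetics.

38.1 h

k = ln(C₁/C₂) / (t₂ − t₁) = ln(4440/2050) / (95.9 − 53.4)
  = 0.7728 / 42.50 = 0.01818 h⁻¹
t½ = ln2 / k = 0.693147 / 0.01818 = 38.13 h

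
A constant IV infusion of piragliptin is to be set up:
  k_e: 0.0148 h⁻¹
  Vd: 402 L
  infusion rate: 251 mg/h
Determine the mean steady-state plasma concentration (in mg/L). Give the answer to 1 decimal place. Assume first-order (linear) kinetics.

CL = k × Vd = 0.01480 × 402 = 5.950 L/h
At steady state Css = R₀ / CL = 251 / 5.950 = 42.18 mg/L

42.2 mg/L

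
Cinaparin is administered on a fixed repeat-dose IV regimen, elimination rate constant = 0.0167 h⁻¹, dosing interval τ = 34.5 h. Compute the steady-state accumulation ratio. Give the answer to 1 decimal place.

2.3

e^(−kτ) = e^(−0.01670 × 34.5) = 0.5621
Accumulation ratio R = 1 / (1 − e^(−kτ)) = 1 / (1 − 0.5621) = 2.284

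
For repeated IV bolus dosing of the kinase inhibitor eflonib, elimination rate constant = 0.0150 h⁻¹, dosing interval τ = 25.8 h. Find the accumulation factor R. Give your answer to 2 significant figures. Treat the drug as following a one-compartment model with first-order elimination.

e^(−kτ) = e^(−0.01500 × 25.8) = 0.6791
Accumulation ratio R = 1 / (1 − e^(−kτ)) = 1 / (1 − 0.6791) = 3.116

3.1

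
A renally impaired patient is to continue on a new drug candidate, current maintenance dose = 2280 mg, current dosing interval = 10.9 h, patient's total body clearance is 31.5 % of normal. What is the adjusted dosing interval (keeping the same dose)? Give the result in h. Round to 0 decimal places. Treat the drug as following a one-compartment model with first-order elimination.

35 h

To keep the same average steady-state level, dosing rate must scale with clearance.
CL ratio = 31.5 / 100 = 0.3150
New interval (same dose) = 10.9 / 0.3150 = 34.60 h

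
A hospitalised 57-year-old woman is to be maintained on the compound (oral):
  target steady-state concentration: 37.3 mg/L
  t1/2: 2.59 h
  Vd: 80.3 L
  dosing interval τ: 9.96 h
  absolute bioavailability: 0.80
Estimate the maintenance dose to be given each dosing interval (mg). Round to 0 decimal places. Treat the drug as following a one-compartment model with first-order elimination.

9980 mg

k = ln2 / t½ = 0.693147 / 2.59 = 0.2676 h⁻¹
CL = k × Vd = 0.2676 × 80.3 = 21.49 L/h
At steady state, F × (Dose/τ) = Css × CL.
Dose = Css × CL × τ / F = 37.3 × 21.49 × 9.96 / 0.80 = 9980 mg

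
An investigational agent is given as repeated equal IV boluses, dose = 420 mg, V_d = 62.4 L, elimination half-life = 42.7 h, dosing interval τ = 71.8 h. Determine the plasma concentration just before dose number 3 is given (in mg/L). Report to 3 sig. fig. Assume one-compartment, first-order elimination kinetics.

2.75 mg/L

C₀ per dose = Dose / Vd = 420 / 62.4 = 6.731 mg/L
k = ln2 / t½ = 0.693147 / 42.7 = 0.01623 h⁻¹
Fraction remaining after one interval: r = e^(−kτ) = e^(−0.01623 × 71.8) = 0.3118
Before dose 3, 2 doses have been given (aged 1τ, 2τ).
C_trough = C₀ × (r + r²) = 6.731 × (0.3118 + 0.09722) = 2.753 mg/L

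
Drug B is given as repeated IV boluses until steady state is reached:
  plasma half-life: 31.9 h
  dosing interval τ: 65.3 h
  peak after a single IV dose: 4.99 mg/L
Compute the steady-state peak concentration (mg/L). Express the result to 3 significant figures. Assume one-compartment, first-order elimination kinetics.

6.58 mg/L

k = ln2 / t½ = 0.693147 / 31.9 = 0.02173 h⁻¹
e^(−kτ) = e^(−0.02173 × 65.3) = 0.2420
Accumulation ratio R = 1 / (1 − e^(−kτ)) = 1 / (1 − 0.2420) = 1.319
Steady-state peak = C₀ × R = 4.99 × 1.319 = 6.582 mg/L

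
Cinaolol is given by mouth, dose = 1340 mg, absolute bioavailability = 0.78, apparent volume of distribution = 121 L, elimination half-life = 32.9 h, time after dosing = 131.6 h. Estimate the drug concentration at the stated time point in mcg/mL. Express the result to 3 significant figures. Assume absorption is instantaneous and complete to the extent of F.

0.540 mcg/mL

Amount reaching circulation = F × Dose = 0.78 × 1340 = 1045 mg
C₀ = F·Dose / Vd = 1045 / 121 = 8.636 mg/L
k = ln2 / t½ = 0.693147 / 32.9 = 0.02107 h⁻¹
t / t½ = 131.6 / 32.9 = 4 half-lives
C = C₀ × (1/2)^4 = 8.636 × 0.06250 = 0.5398 mg/L
(0.5398 mg/L = 0.5398 mcg/mL)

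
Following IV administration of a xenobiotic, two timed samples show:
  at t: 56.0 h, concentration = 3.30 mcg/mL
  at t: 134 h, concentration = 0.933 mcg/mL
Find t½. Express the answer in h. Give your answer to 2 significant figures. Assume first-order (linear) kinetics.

k = ln(C₁/C₂) / (t₂ − t₁) = ln(3.30/0.933) / (134 − 56.0)
  = 1.263 / 78.00 = 0.01619 h⁻¹
t½ = ln2 / k = 0.693147 / 0.01619 = 42.81 h

43 h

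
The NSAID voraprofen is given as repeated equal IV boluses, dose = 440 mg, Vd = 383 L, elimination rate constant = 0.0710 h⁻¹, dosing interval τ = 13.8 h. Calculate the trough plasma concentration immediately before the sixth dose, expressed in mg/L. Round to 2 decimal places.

C₀ per dose = Dose / Vd = 440 / 383 = 1.149 mg/L
Fraction remaining after one interval: r = e^(−kτ) = e^(−0.07100 × 13.8) = 0.3754
Before dose 6, 5 doses have been given (aged 1τ, 2τ, 3τ, 4τ, 5τ).
C_trough = C₀ × (r + r² + … + r^5) = C₀ × r(1−r^5)/(1−r)
        = 1.149 × 0.3754 × (1 − 0.007455) / (1 − 0.3754) = 0.6854 mg/L

0.69 mg/L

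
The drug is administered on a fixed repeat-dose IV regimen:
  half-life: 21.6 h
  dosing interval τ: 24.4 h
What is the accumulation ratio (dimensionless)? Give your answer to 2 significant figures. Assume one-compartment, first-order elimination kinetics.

1.8

k = ln2 / t½ = 0.693147 / 21.6 = 0.03209 h⁻¹
e^(−kτ) = e^(−0.03209 × 24.4) = 0.4570
Accumulation ratio R = 1 / (1 − e^(−kτ)) = 1 / (1 − 0.4570) = 1.842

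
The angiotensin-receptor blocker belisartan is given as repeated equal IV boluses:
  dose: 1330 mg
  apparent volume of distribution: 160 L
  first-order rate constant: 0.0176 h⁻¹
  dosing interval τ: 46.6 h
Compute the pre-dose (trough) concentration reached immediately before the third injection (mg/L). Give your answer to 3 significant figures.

5.27 mg/L

C₀ per dose = Dose / Vd = 1330 / 160 = 8.313 mg/L
Fraction remaining after one interval: r = e^(−kτ) = e^(−0.01760 × 46.6) = 0.4404
Before dose 3, 2 doses have been given (aged 1τ, 2τ).
C_trough = C₀ × (r + r²) = 8.313 × (0.4404 + 0.1940) = 5.274 mg/L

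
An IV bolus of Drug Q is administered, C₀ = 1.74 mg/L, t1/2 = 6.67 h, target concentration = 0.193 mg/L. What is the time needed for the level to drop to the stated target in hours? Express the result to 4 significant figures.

k = ln2 / t½ = 0.693147 / 6.67 = 0.1039 h⁻¹
t = ln(C₀ / C) / k = ln(1.740 / 0.193) / 0.1039
  = ln(9.016) / 0.1039 = 2.199 / 0.1039 = 21.16 h

21.16 h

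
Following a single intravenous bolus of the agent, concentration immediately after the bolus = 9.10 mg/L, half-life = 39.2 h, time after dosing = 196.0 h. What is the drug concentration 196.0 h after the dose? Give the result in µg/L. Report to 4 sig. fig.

284.4 µg/L

k = ln2 / t½ = 0.693147 / 39.2 = 0.01768 h⁻¹
t / t½ = 196.0 / 39.2 = 5 half-lives
C = C₀ × (1/2)^5 = 9.100 × 0.03125 = 0.2844 mg/L
Convert: 0.2844 mg/L × 1000 = 284.4 µg/L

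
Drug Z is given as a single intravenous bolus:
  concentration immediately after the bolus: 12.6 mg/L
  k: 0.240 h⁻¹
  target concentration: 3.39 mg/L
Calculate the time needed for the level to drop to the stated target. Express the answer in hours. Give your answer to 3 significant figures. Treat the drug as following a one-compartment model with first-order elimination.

t = ln(C₀ / C) / k = ln(12.60 / 3.39) / 0.2400
  = ln(3.717) / 0.2400 = 1.313 / 0.2400 = 5.471 h

5.47 h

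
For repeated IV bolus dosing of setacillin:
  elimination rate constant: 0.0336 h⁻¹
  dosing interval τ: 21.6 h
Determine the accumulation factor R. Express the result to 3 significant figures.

1.94

e^(−kτ) = e^(−0.03360 × 21.6) = 0.4840
Accumulation ratio R = 1 / (1 − e^(−kτ)) = 1 / (1 − 0.4840) = 1.938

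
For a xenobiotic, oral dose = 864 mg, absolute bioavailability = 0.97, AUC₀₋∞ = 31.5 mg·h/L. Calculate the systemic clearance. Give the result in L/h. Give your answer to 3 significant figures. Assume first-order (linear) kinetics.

26.6 L/h

CL = F·Dose / AUC = 0.97 × 864 / 31.5 = 26.61 L/h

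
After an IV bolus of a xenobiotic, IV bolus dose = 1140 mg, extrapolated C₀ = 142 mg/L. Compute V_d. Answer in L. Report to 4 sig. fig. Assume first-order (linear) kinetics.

Vd = Dose / C₀ = 1140 / 142 = 8.028 L

8.028 L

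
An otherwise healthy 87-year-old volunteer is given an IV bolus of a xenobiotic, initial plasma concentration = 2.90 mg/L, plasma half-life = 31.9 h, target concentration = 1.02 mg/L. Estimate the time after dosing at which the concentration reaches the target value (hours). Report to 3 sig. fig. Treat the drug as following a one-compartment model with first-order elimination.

k = ln2 / t½ = 0.693147 / 31.9 = 0.02173 h⁻¹
t = ln(C₀ / C) / k = ln(2.900 / 1.02) / 0.02173
  = ln(2.843) / 0.02173 = 1.045 / 0.02173 = 48.09 h

48.1 h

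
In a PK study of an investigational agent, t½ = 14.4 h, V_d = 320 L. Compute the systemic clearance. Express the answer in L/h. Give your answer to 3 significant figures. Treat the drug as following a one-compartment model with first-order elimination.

15.4 L/h

k = ln2 / t½ = 0.693147 / 14.4 = 0.04814 h⁻¹
CL = k × Vd = 0.04814 × 320 = 15.40 L/h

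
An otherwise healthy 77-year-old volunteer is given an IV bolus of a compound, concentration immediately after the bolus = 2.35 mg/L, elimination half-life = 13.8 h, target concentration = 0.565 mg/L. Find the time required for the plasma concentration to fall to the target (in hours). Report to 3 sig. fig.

k = ln2 / t½ = 0.693147 / 13.8 = 0.05023 h⁻¹
t = ln(C₀ / C) / k = ln(2.350 / 0.565) / 0.05023
  = ln(4.159) / 0.05023 = 1.425 / 0.05023 = 28.37 h

28.4 h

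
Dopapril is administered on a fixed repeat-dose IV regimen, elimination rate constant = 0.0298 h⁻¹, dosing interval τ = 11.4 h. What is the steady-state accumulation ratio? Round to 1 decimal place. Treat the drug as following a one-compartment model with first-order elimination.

3.5

e^(−kτ) = e^(−0.02980 × 11.4) = 0.7120
Accumulation ratio R = 1 / (1 − e^(−kτ)) = 1 / (1 − 0.7120) = 3.472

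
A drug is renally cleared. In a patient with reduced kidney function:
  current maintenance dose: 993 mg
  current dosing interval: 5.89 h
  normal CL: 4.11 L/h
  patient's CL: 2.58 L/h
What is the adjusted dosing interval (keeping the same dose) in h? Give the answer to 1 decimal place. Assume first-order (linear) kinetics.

To keep the same average steady-state level, dosing rate must scale with clearance.
CL ratio = 2.58 / 4.11 = 0.6277
New interval (same dose) = 5.89 / 0.6277 = 9.383 h

9.4 h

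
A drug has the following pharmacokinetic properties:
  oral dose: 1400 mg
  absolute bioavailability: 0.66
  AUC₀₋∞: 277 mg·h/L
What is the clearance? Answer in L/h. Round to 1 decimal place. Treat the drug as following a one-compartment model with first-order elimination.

CL = F·Dose / AUC = 0.66 × 1400 / 277 = 3.336 L/h

3.3 L/h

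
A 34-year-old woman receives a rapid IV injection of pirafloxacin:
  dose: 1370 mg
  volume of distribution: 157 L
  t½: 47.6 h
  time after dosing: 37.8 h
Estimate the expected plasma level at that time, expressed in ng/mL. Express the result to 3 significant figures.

C₀ = Dose / Vd = 1370 / 157 = 8.726 mg/L
k = ln2 / t½ = 0.693147 / 47.6 = 0.01456 h⁻¹
C = C₀ · e^(−k·t) = 8.726 × e^(−0.01456 × 37.8)
  = 8.726 × 0.5767 = 5.032 mg/L
Convert: 5.032 mg/L × 1000 = 5032 ng/mL

5030 ng/mL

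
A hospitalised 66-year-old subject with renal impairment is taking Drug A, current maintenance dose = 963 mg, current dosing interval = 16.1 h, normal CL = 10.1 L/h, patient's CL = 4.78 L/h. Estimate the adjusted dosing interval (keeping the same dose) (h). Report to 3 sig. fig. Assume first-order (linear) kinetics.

34.0 h

To keep the same average steady-state level, dosing rate must scale with clearance.
CL ratio = 4.78 / 10.1 = 0.4733
New interval (same dose) = 16.1 / 0.4733 = 34.02 h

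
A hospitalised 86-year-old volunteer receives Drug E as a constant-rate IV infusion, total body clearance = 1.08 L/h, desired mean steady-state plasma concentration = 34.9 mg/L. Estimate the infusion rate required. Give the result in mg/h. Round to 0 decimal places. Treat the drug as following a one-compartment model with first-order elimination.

38 mg/h

At steady state, infusion rate R₀ = Css × CL = 34.9 × 1.080 = 37.69 mg/h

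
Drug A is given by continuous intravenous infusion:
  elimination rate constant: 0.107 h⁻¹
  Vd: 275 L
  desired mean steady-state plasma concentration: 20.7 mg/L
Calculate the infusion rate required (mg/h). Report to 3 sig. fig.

CL = k × Vd = 0.1070 × 275 = 29.43 L/h
At steady state, infusion rate R₀ = Css × CL = 20.7 × 29.43 = 609.2 mg/h

609 mg/h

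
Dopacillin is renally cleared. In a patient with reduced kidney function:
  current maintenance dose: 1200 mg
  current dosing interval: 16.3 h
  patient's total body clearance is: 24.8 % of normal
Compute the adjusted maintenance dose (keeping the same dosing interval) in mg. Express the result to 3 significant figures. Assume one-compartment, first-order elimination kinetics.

To keep the same average steady-state level, dosing rate must scale with clearance.
CL ratio = 24.8 / 100 = 0.2480
New dose (same interval) = 1200 × 0.2480 = 297.6 mg

298 mg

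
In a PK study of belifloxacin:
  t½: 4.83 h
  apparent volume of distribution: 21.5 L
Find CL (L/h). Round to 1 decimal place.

k = ln2 / t½ = 0.693147 / 4.83 = 0.1435 h⁻¹
CL = k × Vd = 0.1435 × 21.5 = 3.085 L/h

3.1 L/h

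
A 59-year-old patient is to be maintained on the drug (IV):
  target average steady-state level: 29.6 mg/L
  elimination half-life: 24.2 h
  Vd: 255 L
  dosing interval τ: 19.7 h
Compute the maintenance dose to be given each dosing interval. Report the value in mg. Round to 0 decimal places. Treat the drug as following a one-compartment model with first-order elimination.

4259 mg

k = ln2 / t½ = 0.693147 / 24.2 = 0.02864 h⁻¹
CL = k × Vd = 0.02864 × 255 = 7.303 L/h
At steady state, Dose/τ = Css × CL.
Dose = Css × CL × τ = 29.6 × 7.303 × 19.7 = 4259 mg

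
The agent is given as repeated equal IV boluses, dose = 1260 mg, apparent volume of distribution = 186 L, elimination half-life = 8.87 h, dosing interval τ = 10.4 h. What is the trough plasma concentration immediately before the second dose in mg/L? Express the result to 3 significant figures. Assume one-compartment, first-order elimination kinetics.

C₀ per dose = Dose / Vd = 1260 / 186 = 6.774 mg/L
k = ln2 / t½ = 0.693147 / 8.87 = 0.07815 h⁻¹
Fraction remaining after one interval: r = e^(−kτ) = e^(−0.07815 × 10.4) = 0.4436
Before dose 2, 1 dose has been given (aged 1τ).
C_trough = C₀ × r = 6.774 × 0.4436 = 3.005 mg/L

3.01 mg/L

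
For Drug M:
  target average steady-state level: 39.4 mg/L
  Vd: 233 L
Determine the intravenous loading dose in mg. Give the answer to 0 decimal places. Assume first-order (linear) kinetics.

9180 mg

LD = Css × Vd = 39.4 × 233 = 9180 mg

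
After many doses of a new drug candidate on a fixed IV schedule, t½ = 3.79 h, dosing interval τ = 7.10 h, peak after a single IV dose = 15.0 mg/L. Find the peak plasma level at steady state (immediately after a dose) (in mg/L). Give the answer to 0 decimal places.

21 mg/L

k = ln2 / t½ = 0.693147 / 3.79 = 0.1829 h⁻¹
e^(−kτ) = e^(−0.1829 × 7.10) = 0.2729
Accumulation ratio R = 1 / (1 − e^(−kτ)) = 1 / (1 − 0.2729) = 1.375
Steady-state peak = C₀ × R = 15.0 × 1.375 = 20.63 mg/L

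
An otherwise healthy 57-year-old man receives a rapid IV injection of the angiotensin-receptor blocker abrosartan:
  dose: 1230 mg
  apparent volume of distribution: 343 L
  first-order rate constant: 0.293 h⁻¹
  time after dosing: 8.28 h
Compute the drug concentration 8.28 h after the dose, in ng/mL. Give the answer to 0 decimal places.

C₀ = Dose / Vd = 1230 / 343 = 3.586 mg/L
C = C₀ · e^(−k·t) = 3.586 × e^(−0.2930 × 8.28)
  = 3.586 × 0.08839 = 0.3170 mg/L
Convert: 0.3170 mg/L × 1000 = 317.0 ng/mL

317 ng/mL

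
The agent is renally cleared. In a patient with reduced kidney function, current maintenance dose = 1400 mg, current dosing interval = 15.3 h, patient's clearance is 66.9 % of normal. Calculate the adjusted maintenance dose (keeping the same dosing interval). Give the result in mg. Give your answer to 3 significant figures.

937 mg

To keep the same average steady-state level, dosing rate must scale with clearance.
CL ratio = 66.9 / 100 = 0.6690
New dose (same interval) = 1400 × 0.6690 = 936.6 mg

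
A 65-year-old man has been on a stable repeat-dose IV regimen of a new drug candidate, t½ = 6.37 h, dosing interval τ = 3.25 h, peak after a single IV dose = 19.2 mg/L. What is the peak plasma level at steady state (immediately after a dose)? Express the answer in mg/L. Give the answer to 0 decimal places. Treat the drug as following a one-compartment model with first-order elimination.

64 mg/L

k = ln2 / t½ = 0.693147 / 6.37 = 0.1088 h⁻¹
e^(−kτ) = e^(−0.1088 × 3.25) = 0.7022
Accumulation ratio R = 1 / (1 − e^(−kτ)) = 1 / (1 − 0.7022) = 3.358
Steady-state peak = C₀ × R = 19.2 × 3.358 = 64.47 mg/L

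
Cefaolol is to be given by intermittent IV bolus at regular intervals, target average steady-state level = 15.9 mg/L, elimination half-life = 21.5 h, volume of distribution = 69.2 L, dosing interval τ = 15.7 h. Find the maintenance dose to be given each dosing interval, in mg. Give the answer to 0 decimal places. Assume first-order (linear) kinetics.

k = ln2 / t½ = 0.693147 / 21.5 = 0.03224 h⁻¹
CL = k × Vd = 0.03224 × 69.2 = 2.231 L/h
At steady state, Dose/τ = Css × CL.
Dose = Css × CL × τ = 15.9 × 2.231 × 15.7 = 556.9 mg

557 mg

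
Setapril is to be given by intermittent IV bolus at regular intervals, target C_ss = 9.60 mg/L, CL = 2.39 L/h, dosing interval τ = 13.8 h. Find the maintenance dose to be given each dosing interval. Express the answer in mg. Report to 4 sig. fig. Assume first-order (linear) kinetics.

At steady state, Dose/τ = Css × CL.
Dose = Css × CL × τ = 9.60 × 2.390 × 13.8 = 316.6 mg

316.6 mg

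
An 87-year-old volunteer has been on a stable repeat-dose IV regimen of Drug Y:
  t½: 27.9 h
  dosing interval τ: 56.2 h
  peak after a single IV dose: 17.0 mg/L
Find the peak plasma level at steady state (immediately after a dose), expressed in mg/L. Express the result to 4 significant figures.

k = ln2 / t½ = 0.693147 / 27.9 = 0.02484 h⁻¹
e^(−kτ) = e^(−0.02484 × 56.2) = 0.2476
Accumulation ratio R = 1 / (1 − e^(−kτ)) = 1 / (1 − 0.2476) = 1.329
Steady-state peak = C₀ × R = 17.0 × 1.329 = 22.59 mg/L

22.59 mg/L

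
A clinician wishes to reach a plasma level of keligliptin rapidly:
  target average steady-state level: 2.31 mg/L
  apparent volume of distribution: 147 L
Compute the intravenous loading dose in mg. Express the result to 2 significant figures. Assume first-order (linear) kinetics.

340 mg

LD = Css × Vd = 2.31 × 147 = 339.6 mg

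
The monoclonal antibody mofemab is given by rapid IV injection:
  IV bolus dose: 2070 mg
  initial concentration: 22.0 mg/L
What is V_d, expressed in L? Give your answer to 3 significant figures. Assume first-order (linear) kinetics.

Vd = Dose / C₀ = 2070 / 22.0 = 94.09 L

94.1 L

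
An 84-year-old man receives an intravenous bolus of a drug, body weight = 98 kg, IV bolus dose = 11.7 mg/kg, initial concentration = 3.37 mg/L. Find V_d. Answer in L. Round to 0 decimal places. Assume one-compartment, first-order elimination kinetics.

Dose = 11.7 × 98 = 1147 mg
Vd = Dose / C₀ = 1147 / 3.37 = 340.4 L

340 L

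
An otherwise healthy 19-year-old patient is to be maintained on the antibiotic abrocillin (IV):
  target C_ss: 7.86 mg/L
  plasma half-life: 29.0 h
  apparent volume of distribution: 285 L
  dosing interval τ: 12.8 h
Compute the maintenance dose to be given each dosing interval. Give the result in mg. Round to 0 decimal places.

k = ln2 / t½ = 0.693147 / 29.0 = 0.02390 h⁻¹
CL = k × Vd = 0.02390 × 285 = 6.812 L/h
At steady state, Dose/τ = Css × CL.
Dose = Css × CL × τ = 7.86 × 6.812 × 12.8 = 685.3 mg

685 mg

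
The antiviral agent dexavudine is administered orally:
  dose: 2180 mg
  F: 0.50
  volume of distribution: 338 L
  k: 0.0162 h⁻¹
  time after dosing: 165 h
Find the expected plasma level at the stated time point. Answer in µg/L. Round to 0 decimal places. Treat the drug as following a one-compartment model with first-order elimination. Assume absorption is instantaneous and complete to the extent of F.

223 µg/L

Amount reaching circulation = F × Dose = 0.50 × 2180 = 1090 mg
C₀ = F·Dose / Vd = 1090 / 338 = 3.225 mg/L
C = C₀ · e^(−k·t) = 3.225 × e^(−0.01620 × 165)
  = 3.225 × 0.06904 = 0.2227 mg/L
Convert: 0.2227 mg/L × 1000 = 222.7 µg/L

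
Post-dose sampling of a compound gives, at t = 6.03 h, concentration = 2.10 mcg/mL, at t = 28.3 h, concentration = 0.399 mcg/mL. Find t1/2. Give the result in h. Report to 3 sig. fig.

9.29 h

k = ln(C₁/C₂) / (t₂ − t₁) = ln(2.10/0.399) / (28.3 − 6.03)
  = 1.661 / 22.27 = 0.07458 h⁻¹
t½ = ln2 / k = 0.693147 / 0.07458 = 9.294 h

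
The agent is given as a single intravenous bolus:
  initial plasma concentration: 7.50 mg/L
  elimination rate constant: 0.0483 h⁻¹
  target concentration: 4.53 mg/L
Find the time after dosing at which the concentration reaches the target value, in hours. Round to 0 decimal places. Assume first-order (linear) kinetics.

10 h

t = ln(C₀ / C) / k = ln(7.500 / 4.53) / 0.04830
  = ln(1.656) / 0.04830 = 0.5044 / 0.04830 = 10.44 h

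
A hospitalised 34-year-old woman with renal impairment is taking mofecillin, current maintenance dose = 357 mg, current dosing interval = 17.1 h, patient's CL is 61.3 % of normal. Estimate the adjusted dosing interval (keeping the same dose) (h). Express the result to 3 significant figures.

To keep the same average steady-state level, dosing rate must scale with clearance.
CL ratio = 61.3 / 100 = 0.6130
New interval (same dose) = 17.1 / 0.6130 = 27.90 h

27.9 h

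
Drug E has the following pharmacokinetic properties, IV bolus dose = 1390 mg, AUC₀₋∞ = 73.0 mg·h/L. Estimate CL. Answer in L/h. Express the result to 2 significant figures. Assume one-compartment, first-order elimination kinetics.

CL = Dose / AUC = 1390 / 73.0 = 19.04 L/h

19 L/h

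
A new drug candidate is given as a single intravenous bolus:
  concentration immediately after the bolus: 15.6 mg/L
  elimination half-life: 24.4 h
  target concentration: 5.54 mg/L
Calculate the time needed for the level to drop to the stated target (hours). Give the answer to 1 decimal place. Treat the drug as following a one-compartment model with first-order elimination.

k = ln2 / t½ = 0.693147 / 24.4 = 0.02841 h⁻¹
t = ln(C₀ / C) / k = ln(15.60 / 5.54) / 0.02841
  = ln(2.816) / 0.02841 = 1.035 / 0.02841 = 36.43 h

36.4 h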